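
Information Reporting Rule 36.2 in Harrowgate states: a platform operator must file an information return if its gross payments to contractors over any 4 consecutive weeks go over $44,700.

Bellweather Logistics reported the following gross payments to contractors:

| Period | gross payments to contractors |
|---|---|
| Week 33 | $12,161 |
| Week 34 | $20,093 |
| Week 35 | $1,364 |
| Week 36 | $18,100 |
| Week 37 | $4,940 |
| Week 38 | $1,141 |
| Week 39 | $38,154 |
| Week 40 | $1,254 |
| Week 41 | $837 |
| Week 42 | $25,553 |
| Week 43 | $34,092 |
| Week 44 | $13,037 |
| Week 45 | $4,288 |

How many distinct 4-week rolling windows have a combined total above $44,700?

Week 33–Week 36: $12,161 + $20,093 + $1,364 + $18,100 = $51,718 (over)
Week 34–Week 37: $20,093 + $1,364 + $18,100 + $4,940 = $44,497 (under)
Week 35–Week 38: $1,364 + $18,100 + $4,940 + $1,141 = $25,545 (under)
Week 36–Week 39: $18,100 + $4,940 + $1,141 + $38,154 = $62,335 (over)
Week 37–Week 40: $4,940 + $1,141 + $38,154 + $1,254 = $45,489 (over)
Week 38–Week 41: $1,141 + $38,154 + $1,254 + $837 = $41,386 (under)
Week 39–Week 42: $38,154 + $1,254 + $837 + $25,553 = $65,798 (over)
Week 40–Week 43: $1,254 + $837 + $25,553 + $34,092 = $61,736 (over)
Week 41–Week 44: $837 + $25,553 + $34,092 + $13,037 = $73,519 (over)
Week 42–Week 45: $25,553 + $34,092 + $13,037 + $4,288 = $76,970 (over)
7 windows exceed the threshold.

7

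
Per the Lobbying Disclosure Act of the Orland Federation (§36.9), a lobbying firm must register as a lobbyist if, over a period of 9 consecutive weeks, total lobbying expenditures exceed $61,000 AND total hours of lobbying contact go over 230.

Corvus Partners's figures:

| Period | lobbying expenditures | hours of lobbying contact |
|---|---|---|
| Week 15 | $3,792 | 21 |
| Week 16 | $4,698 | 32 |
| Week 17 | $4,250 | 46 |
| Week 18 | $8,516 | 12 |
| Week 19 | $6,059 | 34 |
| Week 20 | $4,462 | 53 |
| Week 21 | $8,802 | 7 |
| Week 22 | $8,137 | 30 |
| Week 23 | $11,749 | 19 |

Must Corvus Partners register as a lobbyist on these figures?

Total lobbying expenditures: $3,792 + $4,698 + $4,250 + $8,516 + $6,059 + $4,462 + $8,802 + $8,137 + $11,749 = $60,465 (≤ $61,000).
Total hours of lobbying contact: 21 + 32 + 46 + 12 + 34 + 53 + 7 + 30 + 19 = 254 (> 230).
The test is 'and': the rule requires both, and at least one is not exceeded.

No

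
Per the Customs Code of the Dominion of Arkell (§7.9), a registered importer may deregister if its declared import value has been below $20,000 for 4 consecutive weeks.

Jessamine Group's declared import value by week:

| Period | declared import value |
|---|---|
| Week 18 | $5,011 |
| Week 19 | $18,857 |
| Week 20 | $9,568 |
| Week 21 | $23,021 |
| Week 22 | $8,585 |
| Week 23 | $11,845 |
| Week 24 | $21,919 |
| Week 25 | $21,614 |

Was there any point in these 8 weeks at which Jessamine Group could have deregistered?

Weeks below $20,000: Week 18, Week 19, Week 20, Week 22, Week 23.
Longest run of consecutive weeks below the threshold: 3.
3 < 4, so Jessamine Group never became eligible.

No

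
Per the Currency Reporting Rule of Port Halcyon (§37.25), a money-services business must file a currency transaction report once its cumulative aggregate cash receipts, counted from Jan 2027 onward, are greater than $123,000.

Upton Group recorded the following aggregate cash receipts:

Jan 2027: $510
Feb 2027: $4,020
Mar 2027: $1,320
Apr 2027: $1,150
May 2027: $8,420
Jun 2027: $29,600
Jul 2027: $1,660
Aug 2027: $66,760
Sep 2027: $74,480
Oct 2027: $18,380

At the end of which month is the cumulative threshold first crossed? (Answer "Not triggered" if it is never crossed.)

Sep 2027

Through Jan 2027: $510
Through Feb 2027: $4,530
Through Mar 2027: $5,850
Through Apr 2027: $7,000
Through May 2027: $15,420
Through Jun 2027: $45,020
Through Jul 2027: $46,680
Through Aug 2027: $113,440
Through Sep 2027: $187,920 ← exceeds threshold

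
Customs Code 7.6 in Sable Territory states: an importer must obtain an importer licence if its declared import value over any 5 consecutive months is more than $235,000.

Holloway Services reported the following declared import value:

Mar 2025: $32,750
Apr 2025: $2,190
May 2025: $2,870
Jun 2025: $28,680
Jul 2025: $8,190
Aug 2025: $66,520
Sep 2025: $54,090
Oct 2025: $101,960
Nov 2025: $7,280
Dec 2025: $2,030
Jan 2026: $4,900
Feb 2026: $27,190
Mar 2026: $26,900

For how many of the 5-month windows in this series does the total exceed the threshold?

Mar 2025–Jul 2025: $32,750 + $2,190 + $2,870 + $28,680 + $8,190 = $74,680 (under)
Apr 2025–Aug 2025: $2,190 + $2,870 + $28,680 + $8,190 + $66,520 = $108,450 (under)
May 2025–Sep 2025: $2,870 + $28,680 + $8,190 + $66,520 + $54,090 = $160,350 (under)
Jun 2025–Oct 2025: $28,680 + $8,190 + $66,520 + $54,090 + $101,960 = $259,440 (over)
Jul 2025–Nov 2025: $8,190 + $66,520 + $54,090 + $101,960 + $7,280 = $238,040 (over)
Aug 2025–Dec 2025: $66,520 + $54,090 + $101,960 + $7,280 + $2,030 = $231,880 (under)
Sep 2025–Jan 2026: $54,090 + $101,960 + $7,280 + $2,030 + $4,900 = $170,260 (under)
Oct 2025–Feb 2026: $101,960 + $7,280 + $2,030 + $4,900 + $27,190 = $143,360 (under)
Nov 2025–Mar 2026: $7,280 + $2,030 + $4,900 + $27,190 + $26,900 = $68,300 (under)
2 windows exceed the threshold.

2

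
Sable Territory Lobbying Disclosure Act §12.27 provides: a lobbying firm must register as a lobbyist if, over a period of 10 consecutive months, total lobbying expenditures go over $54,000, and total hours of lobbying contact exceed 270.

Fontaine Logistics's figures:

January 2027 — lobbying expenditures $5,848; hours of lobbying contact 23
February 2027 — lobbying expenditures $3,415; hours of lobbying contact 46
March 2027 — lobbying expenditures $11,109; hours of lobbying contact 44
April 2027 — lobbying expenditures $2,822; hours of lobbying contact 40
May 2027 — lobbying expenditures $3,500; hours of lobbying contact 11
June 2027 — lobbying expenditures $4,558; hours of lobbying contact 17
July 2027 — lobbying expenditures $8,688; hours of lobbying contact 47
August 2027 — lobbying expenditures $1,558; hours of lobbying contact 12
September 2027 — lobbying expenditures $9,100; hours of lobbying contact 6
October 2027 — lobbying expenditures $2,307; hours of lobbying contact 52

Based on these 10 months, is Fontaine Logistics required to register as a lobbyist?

Total lobbying expenditures: $5,848 + $3,415 + $11,109 + $2,822 + $3,500 + $4,558 + $8,688 + $1,558 + $9,100 + $2,307 = $52,905 (≤ $54,000).
Total hours of lobbying contact: 23 + 46 + 44 + 40 + 11 + 17 + 47 + 12 + 6 + 52 = 298 (> 270).
The test is 'and': the rule requires both, and at least one is not exceeded.

No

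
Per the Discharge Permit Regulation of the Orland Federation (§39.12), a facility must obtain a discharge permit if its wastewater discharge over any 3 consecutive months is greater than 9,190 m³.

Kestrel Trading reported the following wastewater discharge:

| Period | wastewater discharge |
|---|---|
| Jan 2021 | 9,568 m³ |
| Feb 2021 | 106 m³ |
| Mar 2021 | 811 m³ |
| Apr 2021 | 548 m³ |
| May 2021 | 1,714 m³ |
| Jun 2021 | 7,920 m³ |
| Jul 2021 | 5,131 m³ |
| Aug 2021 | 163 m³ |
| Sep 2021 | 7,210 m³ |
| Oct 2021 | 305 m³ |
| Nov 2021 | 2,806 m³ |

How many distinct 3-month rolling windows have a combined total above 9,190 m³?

Jan 2021–Mar 2021: 9,568 m³ + 106 m³ + 811 m³ = 10,485 m³ (over)
Feb 2021–Apr 2021: 106 m³ + 811 m³ + 548 m³ = 1,465 m³ (under)
Mar 2021–May 2021: 811 m³ + 548 m³ + 1,714 m³ = 3,073 m³ (under)
Apr 2021–Jun 2021: 548 m³ + 1,714 m³ + 7,920 m³ = 10,182 m³ (over)
May 2021–Jul 2021: 1,714 m³ + 7,920 m³ + 5,131 m³ = 14,765 m³ (over)
Jun 2021–Aug 2021: 7,920 m³ + 5,131 m³ + 163 m³ = 13,214 m³ (over)
Jul 2021–Sep 2021: 5,131 m³ + 163 m³ + 7,210 m³ = 12,504 m³ (over)
Aug 2021–Oct 2021: 163 m³ + 7,210 m³ + 305 m³ = 7,678 m³ (under)
Sep 2021–Nov 2021: 7,210 m³ + 305 m³ + 2,806 m³ = 10,321 m³ (over)
6 windows exceed the threshold.

6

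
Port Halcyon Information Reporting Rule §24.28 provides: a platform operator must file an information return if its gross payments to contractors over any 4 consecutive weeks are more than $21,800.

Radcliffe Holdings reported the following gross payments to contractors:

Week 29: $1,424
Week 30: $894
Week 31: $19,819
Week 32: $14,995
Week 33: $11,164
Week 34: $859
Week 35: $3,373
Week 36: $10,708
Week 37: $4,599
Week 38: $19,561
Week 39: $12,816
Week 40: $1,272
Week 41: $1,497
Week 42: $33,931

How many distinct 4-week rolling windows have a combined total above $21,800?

Week 29–Week 32: $1,424 + $894 + $19,819 + $14,995 = $37,132 (over)
Week 30–Week 33: $894 + $19,819 + $14,995 + $11,164 = $46,872 (over)
Week 31–Week 34: $19,819 + $14,995 + $11,164 + $859 = $46,837 (over)
Week 32–Week 35: $14,995 + $11,164 + $859 + $3,373 = $30,391 (over)
Week 33–Week 36: $11,164 + $859 + $3,373 + $10,708 = $26,104 (over)
Week 34–Week 37: $859 + $3,373 + $10,708 + $4,599 = $19,539 (under)
Week 35–Week 38: $3,373 + $10,708 + $4,599 + $19,561 = $38,241 (over)
Week 36–Week 39: $10,708 + $4,599 + $19,561 + $12,816 = $47,684 (over)
Week 37–Week 40: $4,599 + $19,561 + $12,816 + $1,272 = $38,248 (over)
Week 38–Week 41: $19,561 + $12,816 + $1,272 + $1,497 = $35,146 (over)
Week 39–Week 42: $12,816 + $1,272 + $1,497 + $33,931 = $49,516 (over)
10 windows exceed the threshold.

10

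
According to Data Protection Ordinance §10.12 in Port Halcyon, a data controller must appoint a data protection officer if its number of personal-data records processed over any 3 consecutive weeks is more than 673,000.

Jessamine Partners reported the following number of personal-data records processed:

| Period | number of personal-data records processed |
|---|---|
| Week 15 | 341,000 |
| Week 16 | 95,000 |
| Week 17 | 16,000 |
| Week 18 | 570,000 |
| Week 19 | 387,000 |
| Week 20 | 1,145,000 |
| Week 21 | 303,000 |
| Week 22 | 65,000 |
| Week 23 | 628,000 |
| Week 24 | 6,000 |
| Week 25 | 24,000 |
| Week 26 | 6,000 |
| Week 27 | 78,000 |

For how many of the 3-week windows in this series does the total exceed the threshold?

Week 15–Week 17: 341,000 + 95,000 + 16,000 = 452,000 (under)
Week 16–Week 18: 95,000 + 16,000 + 570,000 = 681,000 (over)
Week 17–Week 19: 16,000 + 570,000 + 387,000 = 973,000 (over)
Week 18–Week 20: 570,000 + 387,000 + 1,145,000 = 2,102,000 (over)
Week 19–Week 21: 387,000 + 1,145,000 + 303,000 = 1,835,000 (over)
Week 20–Week 22: 1,145,000 + 303,000 + 65,000 = 1,513,000 (over)
Week 21–Week 23: 303,000 + 65,000 + 628,000 = 996,000 (over)
Week 22–Week 24: 65,000 + 628,000 + 6,000 = 699,000 (over)
Week 23–Week 25: 628,000 + 6,000 + 24,000 = 658,000 (under)
Week 24–Week 26: 6,000 + 24,000 + 6,000 = 36,000 (under)
Week 25–Week 27: 24,000 + 6,000 + 78,000 = 108,000 (under)
7 windows exceed the threshold.

7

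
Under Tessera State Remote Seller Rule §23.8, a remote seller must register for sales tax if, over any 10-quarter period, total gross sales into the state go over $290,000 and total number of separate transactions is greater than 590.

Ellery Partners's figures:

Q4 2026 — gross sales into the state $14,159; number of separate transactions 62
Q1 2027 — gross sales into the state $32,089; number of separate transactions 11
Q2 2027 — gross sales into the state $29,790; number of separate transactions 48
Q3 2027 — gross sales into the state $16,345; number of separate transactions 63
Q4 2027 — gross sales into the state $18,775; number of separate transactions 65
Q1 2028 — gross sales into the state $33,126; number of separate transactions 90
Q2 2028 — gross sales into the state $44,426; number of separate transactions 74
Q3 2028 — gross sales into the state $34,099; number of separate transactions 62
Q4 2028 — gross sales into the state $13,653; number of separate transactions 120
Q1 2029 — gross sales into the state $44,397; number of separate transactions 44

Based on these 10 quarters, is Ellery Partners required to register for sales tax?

No

Total gross sales into the state: $14,159 + $32,089 + $29,790 + $16,345 + $18,775 + $33,126 + $44,426 + $34,099 + $13,653 + $44,397 = $280,859 (≤ $290,000).
Total number of separate transactions: 62 + 11 + 48 + 63 + 65 + 90 + 74 + 62 + 120 + 44 = 639 (> 590).
The test is 'and': the rule requires both, and at least one is not exceeded.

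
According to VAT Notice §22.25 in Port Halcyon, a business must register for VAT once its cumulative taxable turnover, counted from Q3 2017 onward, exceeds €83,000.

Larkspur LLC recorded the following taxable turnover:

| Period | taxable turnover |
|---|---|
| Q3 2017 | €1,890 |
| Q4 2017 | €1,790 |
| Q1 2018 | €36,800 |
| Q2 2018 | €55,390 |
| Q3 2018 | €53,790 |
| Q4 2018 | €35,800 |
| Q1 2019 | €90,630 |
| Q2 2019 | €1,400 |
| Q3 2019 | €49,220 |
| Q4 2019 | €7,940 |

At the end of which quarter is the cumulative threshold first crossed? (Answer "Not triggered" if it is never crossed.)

Q2 2018

Through Q3 2017: €1,890
Through Q4 2017: €3,680
Through Q1 2018: €40,480
Through Q2 2018: €95,870 ← exceeds threshold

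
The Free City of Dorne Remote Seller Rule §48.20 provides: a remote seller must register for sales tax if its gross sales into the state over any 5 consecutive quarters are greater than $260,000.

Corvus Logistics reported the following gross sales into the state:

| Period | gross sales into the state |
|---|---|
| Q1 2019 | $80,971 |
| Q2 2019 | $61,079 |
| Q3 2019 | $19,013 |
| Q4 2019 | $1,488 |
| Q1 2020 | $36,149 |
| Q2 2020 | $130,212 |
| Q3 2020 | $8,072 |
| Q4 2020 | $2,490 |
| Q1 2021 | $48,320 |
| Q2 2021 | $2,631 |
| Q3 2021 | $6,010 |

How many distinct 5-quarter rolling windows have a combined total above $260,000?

0

Q1 2019–Q1 2020: $80,971 + $61,079 + $19,013 + $1,488 + $36,149 = $198,700 (under)
Q2 2019–Q2 2020: $61,079 + $19,013 + $1,488 + $36,149 + $130,212 = $247,941 (under)
Q3 2019–Q3 2020: $19,013 + $1,488 + $36,149 + $130,212 + $8,072 = $194,934 (under)
Q4 2019–Q4 2020: $1,488 + $36,149 + $130,212 + $8,072 + $2,490 = $178,411 (under)
Q1 2020–Q1 2021: $36,149 + $130,212 + $8,072 + $2,490 + $48,320 = $225,243 (under)
Q2 2020–Q2 2021: $130,212 + $8,072 + $2,490 + $48,320 + $2,631 = $191,725 (under)
Q3 2020–Q3 2021: $8,072 + $2,490 + $48,320 + $2,631 + $6,010 = $67,523 (under)
0 windows exceed the threshold.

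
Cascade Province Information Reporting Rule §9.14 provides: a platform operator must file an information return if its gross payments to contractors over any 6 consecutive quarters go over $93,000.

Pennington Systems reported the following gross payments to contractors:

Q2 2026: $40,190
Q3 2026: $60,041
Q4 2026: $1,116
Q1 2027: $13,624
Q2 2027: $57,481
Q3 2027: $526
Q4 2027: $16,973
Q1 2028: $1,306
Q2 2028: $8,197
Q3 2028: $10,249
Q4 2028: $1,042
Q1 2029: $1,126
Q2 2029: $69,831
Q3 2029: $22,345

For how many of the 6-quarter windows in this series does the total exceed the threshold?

Q2 2026–Q3 2027: $40,190 + $60,041 + $1,116 + $13,624 + $57,481 + $526 = $172,978 (over)
Q3 2026–Q4 2027: $60,041 + $1,116 + $13,624 + $57,481 + $526 + $16,973 = $149,761 (over)
Q4 2026–Q1 2028: $1,116 + $13,624 + $57,481 + $526 + $16,973 + $1,306 = $91,026 (under)
Q1 2027–Q2 2028: $13,624 + $57,481 + $526 + $16,973 + $1,306 + $8,197 = $98,107 (over)
Q2 2027–Q3 2028: $57,481 + $526 + $16,973 + $1,306 + $8,197 + $10,249 = $94,732 (over)
Q3 2027–Q4 2028: $526 + $16,973 + $1,306 + $8,197 + $10,249 + $1,042 = $38,293 (under)
Q4 2027–Q1 2029: $16,973 + $1,306 + $8,197 + $10,249 + $1,042 + $1,126 = $38,893 (under)
Q1 2028–Q2 2029: $1,306 + $8,197 + $10,249 + $1,042 + $1,126 + $69,831 = $91,751 (under)
Q2 2028–Q3 2029: $8,197 + $10,249 + $1,042 + $1,126 + $69,831 + $22,345 = $112,790 (over)
5 windows exceed the threshold.

5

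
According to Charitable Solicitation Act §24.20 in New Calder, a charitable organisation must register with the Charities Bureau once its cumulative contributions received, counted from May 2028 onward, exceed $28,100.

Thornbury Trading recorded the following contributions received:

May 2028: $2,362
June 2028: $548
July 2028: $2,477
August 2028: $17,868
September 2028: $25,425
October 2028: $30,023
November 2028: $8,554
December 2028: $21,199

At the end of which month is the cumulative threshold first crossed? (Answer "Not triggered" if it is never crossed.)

Through May 2028: $2,362
Through June 2028: $2,910
Through July 2028: $5,387
Through August 2028: $23,255
Through September 2028: $48,680 ← exceeds threshold

September 2028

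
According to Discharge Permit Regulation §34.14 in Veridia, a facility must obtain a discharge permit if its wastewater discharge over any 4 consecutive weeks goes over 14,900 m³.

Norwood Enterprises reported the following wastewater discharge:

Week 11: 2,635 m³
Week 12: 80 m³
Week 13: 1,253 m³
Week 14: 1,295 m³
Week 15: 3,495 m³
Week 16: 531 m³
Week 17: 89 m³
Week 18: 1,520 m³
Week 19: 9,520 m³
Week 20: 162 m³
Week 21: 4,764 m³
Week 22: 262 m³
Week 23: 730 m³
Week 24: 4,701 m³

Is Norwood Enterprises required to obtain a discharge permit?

Week 11–Week 14: 2,635 m³ + 80 m³ + 1,253 m³ + 1,295 m³ = 5,263 m³ (under)
Week 12–Week 15: 80 m³ + 1,253 m³ + 1,295 m³ + 3,495 m³ = 6,123 m³ (under)
Week 13–Week 16: 1,253 m³ + 1,295 m³ + 3,495 m³ + 531 m³ = 6,574 m³ (under)
Week 14–Week 17: 1,295 m³ + 3,495 m³ + 531 m³ + 89 m³ = 5,410 m³ (under)
Week 15–Week 18: 3,495 m³ + 531 m³ + 89 m³ + 1,520 m³ = 5,635 m³ (under)
Week 16–Week 19: 531 m³ + 89 m³ + 1,520 m³ + 9,520 m³ = 11,660 m³ (under)
Week 17–Week 20: 89 m³ + 1,520 m³ + 9,520 m³ + 162 m³ = 11,291 m³ (under)
Week 18–Week 21: 1,520 m³ + 9,520 m³ + 162 m³ + 4,764 m³ = 15,966 m³ (over)
Week 19–Week 22: 9,520 m³ + 162 m³ + 4,764 m³ + 262 m³ = 14,708 m³ (under)
Week 20–Week 23: 162 m³ + 4,764 m³ + 262 m³ + 730 m³ = 5,918 m³ (under)
Week 21–Week 24: 4,764 m³ + 262 m³ + 730 m³ + 4,701 m³ = 10,457 m³ (under)
At least one window exceeds 14,900 m³.

Yes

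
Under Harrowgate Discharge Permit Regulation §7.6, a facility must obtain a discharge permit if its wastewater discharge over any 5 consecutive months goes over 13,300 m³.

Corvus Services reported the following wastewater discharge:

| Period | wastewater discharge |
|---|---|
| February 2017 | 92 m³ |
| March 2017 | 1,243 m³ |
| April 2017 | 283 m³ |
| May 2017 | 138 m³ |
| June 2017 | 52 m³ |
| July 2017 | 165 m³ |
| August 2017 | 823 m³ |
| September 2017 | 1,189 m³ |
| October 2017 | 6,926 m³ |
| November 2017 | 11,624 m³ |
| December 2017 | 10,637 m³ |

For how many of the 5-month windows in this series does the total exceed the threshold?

2

February 2017–June 2017: 92 m³ + 1,243 m³ + 283 m³ + 138 m³ + 52 m³ = 1,808 m³ (under)
March 2017–July 2017: 1,243 m³ + 283 m³ + 138 m³ + 52 m³ + 165 m³ = 1,881 m³ (under)
April 2017–August 2017: 283 m³ + 138 m³ + 52 m³ + 165 m³ + 823 m³ = 1,461 m³ (under)
May 2017–September 2017: 138 m³ + 52 m³ + 165 m³ + 823 m³ + 1,189 m³ = 2,367 m³ (under)
June 2017–October 2017: 52 m³ + 165 m³ + 823 m³ + 1,189 m³ + 6,926 m³ = 9,155 m³ (under)
July 2017–November 2017: 165 m³ + 823 m³ + 1,189 m³ + 6,926 m³ + 11,624 m³ = 20,727 m³ (over)
August 2017–December 2017: 823 m³ + 1,189 m³ + 6,926 m³ + 11,624 m³ + 10,637 m³ = 31,199 m³ (over)
2 windows exceed the threshold.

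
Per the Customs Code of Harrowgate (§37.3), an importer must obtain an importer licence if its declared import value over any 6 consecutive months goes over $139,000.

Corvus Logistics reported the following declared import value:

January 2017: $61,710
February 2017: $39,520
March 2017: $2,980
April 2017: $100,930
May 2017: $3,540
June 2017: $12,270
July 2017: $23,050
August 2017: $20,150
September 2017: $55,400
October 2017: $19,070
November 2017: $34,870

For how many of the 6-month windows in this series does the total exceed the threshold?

5

January 2017–June 2017: $61,710 + $39,520 + $2,980 + $100,930 + $3,540 + $12,270 = $220,950 (over)
February 2017–July 2017: $39,520 + $2,980 + $100,930 + $3,540 + $12,270 + $23,050 = $182,290 (over)
March 2017–August 2017: $2,980 + $100,930 + $3,540 + $12,270 + $23,050 + $20,150 = $162,920 (over)
April 2017–September 2017: $100,930 + $3,540 + $12,270 + $23,050 + $20,150 + $55,400 = $215,340 (over)
May 2017–October 2017: $3,540 + $12,270 + $23,050 + $20,150 + $55,400 + $19,070 = $133,480 (under)
June 2017–November 2017: $12,270 + $23,050 + $20,150 + $55,400 + $19,070 + $34,870 = $164,810 (over)
5 windows exceed the threshold.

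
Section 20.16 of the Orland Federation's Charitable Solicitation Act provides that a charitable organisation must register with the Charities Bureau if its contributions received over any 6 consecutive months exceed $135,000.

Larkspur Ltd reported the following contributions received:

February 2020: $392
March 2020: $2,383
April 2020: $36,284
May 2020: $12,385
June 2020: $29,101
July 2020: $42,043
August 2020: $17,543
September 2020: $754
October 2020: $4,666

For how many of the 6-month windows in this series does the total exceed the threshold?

February 2020–July 2020: $392 + $2,383 + $36,284 + $12,385 + $29,101 + $42,043 = $122,588 (under)
March 2020–August 2020: $2,383 + $36,284 + $12,385 + $29,101 + $42,043 + $17,543 = $139,739 (over)
April 2020–September 2020: $36,284 + $12,385 + $29,101 + $42,043 + $17,543 + $754 = $138,110 (over)
May 2020–October 2020: $12,385 + $29,101 + $42,043 + $17,543 + $754 + $4,666 = $106,492 (under)
2 windows exceed the threshold.

2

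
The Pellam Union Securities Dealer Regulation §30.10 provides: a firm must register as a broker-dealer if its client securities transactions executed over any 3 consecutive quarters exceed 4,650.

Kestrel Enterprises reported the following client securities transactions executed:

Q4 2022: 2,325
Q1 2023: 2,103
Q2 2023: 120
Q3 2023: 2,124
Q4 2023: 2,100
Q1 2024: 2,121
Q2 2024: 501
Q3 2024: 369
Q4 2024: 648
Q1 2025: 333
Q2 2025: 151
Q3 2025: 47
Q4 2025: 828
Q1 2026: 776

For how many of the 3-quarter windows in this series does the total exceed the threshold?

2

Q4 2022–Q2 2023: 2,325 + 2,103 + 120 = 4,548 (under)
Q1 2023–Q3 2023: 2,103 + 120 + 2,124 = 4,347 (under)
Q2 2023–Q4 2023: 120 + 2,124 + 2,100 = 4,344 (under)
Q3 2023–Q1 2024: 2,124 + 2,100 + 2,121 = 6,345 (over)
Q4 2023–Q2 2024: 2,100 + 2,121 + 501 = 4,722 (over)
Q1 2024–Q3 2024: 2,121 + 501 + 369 = 2,991 (under)
Q2 2024–Q4 2024: 501 + 369 + 648 = 1,518 (under)
Q3 2024–Q1 2025: 369 + 648 + 333 = 1,350 (under)
Q4 2024–Q2 2025: 648 + 333 + 151 = 1,132 (under)
Q1 2025–Q3 2025: 333 + 151 + 47 = 531 (under)
Q2 2025–Q4 2025: 151 + 47 + 828 = 1,026 (under)
Q3 2025–Q1 2026: 47 + 828 + 776 = 1,651 (under)
2 windows exceed the threshold.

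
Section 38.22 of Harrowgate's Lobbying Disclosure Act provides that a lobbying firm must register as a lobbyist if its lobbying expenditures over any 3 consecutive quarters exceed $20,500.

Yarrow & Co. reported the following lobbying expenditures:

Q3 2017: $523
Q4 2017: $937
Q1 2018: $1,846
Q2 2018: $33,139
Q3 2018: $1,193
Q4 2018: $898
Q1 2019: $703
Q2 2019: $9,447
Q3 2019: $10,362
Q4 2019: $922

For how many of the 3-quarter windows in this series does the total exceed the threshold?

Q3 2017–Q1 2018: $523 + $937 + $1,846 = $3,306 (under)
Q4 2017–Q2 2018: $937 + $1,846 + $33,139 = $35,922 (over)
Q1 2018–Q3 2018: $1,846 + $33,139 + $1,193 = $36,178 (over)
Q2 2018–Q4 2018: $33,139 + $1,193 + $898 = $35,230 (over)
Q3 2018–Q1 2019: $1,193 + $898 + $703 = $2,794 (under)
Q4 2018–Q2 2019: $898 + $703 + $9,447 = $11,048 (under)
Q1 2019–Q3 2019: $703 + $9,447 + $10,362 = $20,512 (over)
Q2 2019–Q4 2019: $9,447 + $10,362 + $922 = $20,731 (over)
5 windows exceed the threshold.

5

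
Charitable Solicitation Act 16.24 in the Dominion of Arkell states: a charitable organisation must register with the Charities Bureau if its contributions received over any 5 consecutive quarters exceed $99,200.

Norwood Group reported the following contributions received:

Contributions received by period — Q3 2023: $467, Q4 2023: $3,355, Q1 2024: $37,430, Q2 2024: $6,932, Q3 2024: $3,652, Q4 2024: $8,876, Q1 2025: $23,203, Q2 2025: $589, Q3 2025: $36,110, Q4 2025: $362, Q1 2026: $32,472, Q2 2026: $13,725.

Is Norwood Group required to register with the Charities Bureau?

No

Q3 2023–Q3 2024: $467 + $3,355 + $37,430 + $6,932 + $3,652 = $51,836 (under)
Q4 2023–Q4 2024: $3,355 + $37,430 + $6,932 + $3,652 + $8,876 = $60,245 (under)
Q1 2024–Q1 2025: $37,430 + $6,932 + $3,652 + $8,876 + $23,203 = $80,093 (under)
Q2 2024–Q2 2025: $6,932 + $3,652 + $8,876 + $23,203 + $589 = $43,252 (under)
Q3 2024–Q3 2025: $3,652 + $8,876 + $23,203 + $589 + $36,110 = $72,430 (under)
Q4 2024–Q4 2025: $8,876 + $23,203 + $589 + $36,110 + $362 = $69,140 (under)
Q1 2025–Q1 2026: $23,203 + $589 + $36,110 + $362 + $32,472 = $92,736 (under)
Q2 2025–Q2 2026: $589 + $36,110 + $362 + $32,472 + $13,725 = $83,258 (under)
No window exceeds $99,200.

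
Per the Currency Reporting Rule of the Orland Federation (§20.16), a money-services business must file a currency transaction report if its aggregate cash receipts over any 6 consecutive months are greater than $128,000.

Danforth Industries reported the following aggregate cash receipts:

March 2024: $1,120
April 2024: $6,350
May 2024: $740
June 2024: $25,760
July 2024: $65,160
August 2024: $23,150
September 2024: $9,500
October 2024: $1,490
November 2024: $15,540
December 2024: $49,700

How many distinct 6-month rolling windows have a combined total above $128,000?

March 2024–August 2024: $1,120 + $6,350 + $740 + $25,760 + $65,160 + $23,150 = $122,280 (under)
April 2024–September 2024: $6,350 + $740 + $25,760 + $65,160 + $23,150 + $9,500 = $130,660 (over)
May 2024–October 2024: $740 + $25,760 + $65,160 + $23,150 + $9,500 + $1,490 = $125,800 (under)
June 2024–November 2024: $25,760 + $65,160 + $23,150 + $9,500 + $1,490 + $15,540 = $140,600 (over)
July 2024–December 2024: $65,160 + $23,150 + $9,500 + $1,490 + $15,540 + $49,700 = $164,540 (over)
3 windows exceed the threshold.

3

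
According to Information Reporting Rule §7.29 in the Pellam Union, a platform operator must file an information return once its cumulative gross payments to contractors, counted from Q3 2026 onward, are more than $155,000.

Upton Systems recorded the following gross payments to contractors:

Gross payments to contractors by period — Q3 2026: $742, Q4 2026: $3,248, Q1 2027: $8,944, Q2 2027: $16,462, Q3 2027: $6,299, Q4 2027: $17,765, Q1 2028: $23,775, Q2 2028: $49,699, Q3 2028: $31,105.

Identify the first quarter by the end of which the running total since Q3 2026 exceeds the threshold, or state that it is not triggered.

Q3 2028

Through Q3 2026: $742
Through Q4 2026: $3,990
Through Q1 2027: $12,934
Through Q2 2027: $29,396
Through Q3 2027: $35,695
Through Q4 2027: $53,460
Through Q1 2028: $77,235
Through Q2 2028: $126,934
Through Q3 2028: $158,039 ← exceeds threshold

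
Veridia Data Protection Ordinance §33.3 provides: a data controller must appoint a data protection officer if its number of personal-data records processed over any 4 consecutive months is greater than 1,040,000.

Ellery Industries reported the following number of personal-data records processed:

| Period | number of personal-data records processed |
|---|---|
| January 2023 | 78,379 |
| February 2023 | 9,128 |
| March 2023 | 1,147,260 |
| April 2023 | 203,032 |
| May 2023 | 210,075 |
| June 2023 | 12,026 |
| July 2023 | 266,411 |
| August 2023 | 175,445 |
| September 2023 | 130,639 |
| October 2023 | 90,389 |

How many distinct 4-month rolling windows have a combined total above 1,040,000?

January 2023–April 2023: 78,379 + 9,128 + 1,147,260 + 203,032 = 1,437,799 (over)
February 2023–May 2023: 9,128 + 1,147,260 + 203,032 + 210,075 = 1,569,495 (over)
March 2023–June 2023: 1,147,260 + 203,032 + 210,075 + 12,026 = 1,572,393 (over)
April 2023–July 2023: 203,032 + 210,075 + 12,026 + 266,411 = 691,544 (under)
May 2023–August 2023: 210,075 + 12,026 + 266,411 + 175,445 = 663,957 (under)
June 2023–September 2023: 12,026 + 266,411 + 175,445 + 130,639 = 584,521 (under)
July 2023–October 2023: 266,411 + 175,445 + 130,639 + 90,389 = 662,884 (under)
3 windows exceed the threshold.

3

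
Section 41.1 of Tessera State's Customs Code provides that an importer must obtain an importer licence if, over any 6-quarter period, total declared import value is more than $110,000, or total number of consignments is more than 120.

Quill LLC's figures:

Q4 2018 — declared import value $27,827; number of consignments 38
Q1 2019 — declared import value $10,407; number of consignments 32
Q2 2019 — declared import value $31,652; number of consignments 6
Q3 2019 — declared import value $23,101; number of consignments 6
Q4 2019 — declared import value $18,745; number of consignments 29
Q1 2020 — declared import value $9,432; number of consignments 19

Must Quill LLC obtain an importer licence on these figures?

Yes

Total declared import value: $27,827 + $10,407 + $31,652 + $23,101 + $18,745 + $9,432 = $121,164 (> $110,000).
Total number of consignments: 38 + 32 + 6 + 6 + 29 + 19 = 130 (> 120).
The test is 'or': at least one threshold is exceeded.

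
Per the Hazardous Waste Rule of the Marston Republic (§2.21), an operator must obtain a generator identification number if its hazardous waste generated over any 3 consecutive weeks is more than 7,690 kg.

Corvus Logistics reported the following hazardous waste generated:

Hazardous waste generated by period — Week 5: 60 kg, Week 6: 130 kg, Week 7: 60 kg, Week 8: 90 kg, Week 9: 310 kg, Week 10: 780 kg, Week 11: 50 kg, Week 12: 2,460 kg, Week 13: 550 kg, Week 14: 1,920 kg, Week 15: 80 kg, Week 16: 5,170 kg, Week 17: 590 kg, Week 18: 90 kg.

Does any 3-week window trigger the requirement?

No

Week 5–Week 7: 60 kg + 130 kg + 60 kg = 250 kg (under)
Week 6–Week 8: 130 kg + 60 kg + 90 kg = 280 kg (under)
Week 7–Week 9: 60 kg + 90 kg + 310 kg = 460 kg (under)
Week 8–Week 10: 90 kg + 310 kg + 780 kg = 1,180 kg (under)
Week 9–Week 11: 310 kg + 780 kg + 50 kg = 1,140 kg (under)
Week 10–Week 12: 780 kg + 50 kg + 2,460 kg = 3,290 kg (under)
Week 11–Week 13: 50 kg + 2,460 kg + 550 kg = 3,060 kg (under)
Week 12–Week 14: 2,460 kg + 550 kg + 1,920 kg = 4,930 kg (under)
Week 13–Week 15: 550 kg + 1,920 kg + 80 kg = 2,550 kg (under)
Week 14–Week 16: 1,920 kg + 80 kg + 5,170 kg = 7,170 kg (under)
Week 15–Week 17: 80 kg + 5,170 kg + 590 kg = 5,840 kg (under)
Week 16–Week 18: 5,170 kg + 590 kg + 90 kg = 5,850 kg (under)
No window exceeds 7,690 kg.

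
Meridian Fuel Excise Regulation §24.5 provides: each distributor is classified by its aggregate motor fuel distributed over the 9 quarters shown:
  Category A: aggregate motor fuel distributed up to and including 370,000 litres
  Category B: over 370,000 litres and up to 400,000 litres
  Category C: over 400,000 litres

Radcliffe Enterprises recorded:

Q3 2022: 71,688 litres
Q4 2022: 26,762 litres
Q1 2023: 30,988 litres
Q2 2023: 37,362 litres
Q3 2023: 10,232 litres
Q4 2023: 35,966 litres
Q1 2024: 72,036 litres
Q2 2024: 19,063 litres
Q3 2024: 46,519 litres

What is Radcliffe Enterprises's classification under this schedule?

Aggregate motor fuel distributed: 71,688 litres + 26,762 litres + 30,988 litres + 37,362 litres + 10,232 litres + 35,966 litres + 72,036 litres + 19,063 litres + 46,519 litres = 350,616 litres.
350,616 litres ≤ 370,000 litres, so Category A applies.

Category A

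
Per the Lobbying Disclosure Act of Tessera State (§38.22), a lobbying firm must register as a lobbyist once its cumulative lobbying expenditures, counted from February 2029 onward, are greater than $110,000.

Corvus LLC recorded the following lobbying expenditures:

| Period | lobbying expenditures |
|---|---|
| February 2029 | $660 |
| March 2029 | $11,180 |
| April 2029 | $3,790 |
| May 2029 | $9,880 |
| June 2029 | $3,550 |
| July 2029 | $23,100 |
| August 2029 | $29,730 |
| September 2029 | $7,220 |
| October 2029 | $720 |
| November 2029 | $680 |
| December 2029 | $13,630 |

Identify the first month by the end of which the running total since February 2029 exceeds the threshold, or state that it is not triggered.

Through February 2029: $660
Through March 2029: $11,840
Through April 2029: $15,630
Through May 2029: $25,510
Through June 2029: $29,060
Through July 2029: $52,160
Through August 2029: $81,890
Through September 2029: $89,110
Through October 2029: $89,830
Through November 2029: $90,510
Through December 2029: $104,140
Final cumulative total $104,140 ≤ $110,000; the threshold is never exceeded.

Not triggered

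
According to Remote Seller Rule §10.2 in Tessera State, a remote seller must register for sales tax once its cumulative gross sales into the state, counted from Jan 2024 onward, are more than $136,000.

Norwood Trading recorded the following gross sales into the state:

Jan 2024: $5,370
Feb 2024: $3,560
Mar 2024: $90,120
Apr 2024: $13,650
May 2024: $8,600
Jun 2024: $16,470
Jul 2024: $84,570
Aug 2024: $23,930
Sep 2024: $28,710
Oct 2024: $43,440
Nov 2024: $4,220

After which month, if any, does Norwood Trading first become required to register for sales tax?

Through Jan 2024: $5,370
Through Feb 2024: $8,930
Through Mar 2024: $99,050
Through Apr 2024: $112,700
Through May 2024: $121,300
Through Jun 2024: $137,770 ← exceeds threshold

Jun 2024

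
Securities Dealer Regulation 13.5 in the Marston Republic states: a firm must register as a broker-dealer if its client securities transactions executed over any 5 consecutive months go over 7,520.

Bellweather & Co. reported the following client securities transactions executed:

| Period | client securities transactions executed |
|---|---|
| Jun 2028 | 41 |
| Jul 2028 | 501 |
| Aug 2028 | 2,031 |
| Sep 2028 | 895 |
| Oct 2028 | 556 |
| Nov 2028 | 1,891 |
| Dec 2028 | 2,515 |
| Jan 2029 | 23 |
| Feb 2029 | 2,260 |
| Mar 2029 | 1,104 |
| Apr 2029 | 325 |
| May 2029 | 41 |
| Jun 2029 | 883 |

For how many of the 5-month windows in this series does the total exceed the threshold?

2

Jun 2028–Oct 2028: 41 + 501 + 2,031 + 895 + 556 = 4,024 (under)
Jul 2028–Nov 2028: 501 + 2,031 + 895 + 556 + 1,891 = 5,874 (under)
Aug 2028–Dec 2028: 2,031 + 895 + 556 + 1,891 + 2,515 = 7,888 (over)
Sep 2028–Jan 2029: 895 + 556 + 1,891 + 2,515 + 23 = 5,880 (under)
Oct 2028–Feb 2029: 556 + 1,891 + 2,515 + 23 + 2,260 = 7,245 (under)
Nov 2028–Mar 2029: 1,891 + 2,515 + 23 + 2,260 + 1,104 = 7,793 (over)
Dec 2028–Apr 2029: 2,515 + 23 + 2,260 + 1,104 + 325 = 6,227 (under)
Jan 2029–May 2029: 23 + 2,260 + 1,104 + 325 + 41 = 3,753 (under)
Feb 2029–Jun 2029: 2,260 + 1,104 + 325 + 41 + 883 = 4,613 (under)
2 windows exceed the threshold.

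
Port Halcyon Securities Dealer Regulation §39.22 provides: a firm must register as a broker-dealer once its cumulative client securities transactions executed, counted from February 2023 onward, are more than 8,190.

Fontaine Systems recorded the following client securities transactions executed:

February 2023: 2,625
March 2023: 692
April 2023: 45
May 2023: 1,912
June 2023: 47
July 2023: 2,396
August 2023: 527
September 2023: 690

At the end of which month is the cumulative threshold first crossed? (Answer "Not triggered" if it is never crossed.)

August 2023

Through February 2023: 2,625
Through March 2023: 3,317
Through April 2023: 3,362
Through May 2023: 5,274
Through June 2023: 5,321
Through July 2023: 7,717
Through August 2023: 8,244 ← exceeds threshold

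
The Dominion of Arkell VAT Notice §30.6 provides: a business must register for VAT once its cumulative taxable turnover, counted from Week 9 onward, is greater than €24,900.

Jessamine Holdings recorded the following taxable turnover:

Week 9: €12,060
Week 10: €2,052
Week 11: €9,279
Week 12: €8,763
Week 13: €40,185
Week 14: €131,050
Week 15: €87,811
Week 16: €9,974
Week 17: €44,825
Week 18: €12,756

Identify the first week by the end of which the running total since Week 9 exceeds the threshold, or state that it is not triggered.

Week 12

Through Week 9: €12,060
Through Week 10: €14,112
Through Week 11: €23,391
Through Week 12: €32,154 ← exceeds threshold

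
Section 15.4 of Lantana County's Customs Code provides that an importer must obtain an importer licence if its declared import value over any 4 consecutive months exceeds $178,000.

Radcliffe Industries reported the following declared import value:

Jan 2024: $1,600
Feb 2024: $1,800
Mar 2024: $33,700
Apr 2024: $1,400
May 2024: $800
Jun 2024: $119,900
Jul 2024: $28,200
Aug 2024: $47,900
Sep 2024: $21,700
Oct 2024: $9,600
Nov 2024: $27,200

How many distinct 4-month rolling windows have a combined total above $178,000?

Jan 2024–Apr 2024: $1,600 + $1,800 + $33,700 + $1,400 = $38,500 (under)
Feb 2024–May 2024: $1,800 + $33,700 + $1,400 + $800 = $37,700 (under)
Mar 2024–Jun 2024: $33,700 + $1,400 + $800 + $119,900 = $155,800 (under)
Apr 2024–Jul 2024: $1,400 + $800 + $119,900 + $28,200 = $150,300 (under)
May 2024–Aug 2024: $800 + $119,900 + $28,200 + $47,900 = $196,800 (over)
Jun 2024–Sep 2024: $119,900 + $28,200 + $47,900 + $21,700 = $217,700 (over)
Jul 2024–Oct 2024: $28,200 + $47,900 + $21,700 + $9,600 = $107,400 (under)
Aug 2024–Nov 2024: $47,900 + $21,700 + $9,600 + $27,200 = $106,400 (under)
2 windows exceed the threshold.

2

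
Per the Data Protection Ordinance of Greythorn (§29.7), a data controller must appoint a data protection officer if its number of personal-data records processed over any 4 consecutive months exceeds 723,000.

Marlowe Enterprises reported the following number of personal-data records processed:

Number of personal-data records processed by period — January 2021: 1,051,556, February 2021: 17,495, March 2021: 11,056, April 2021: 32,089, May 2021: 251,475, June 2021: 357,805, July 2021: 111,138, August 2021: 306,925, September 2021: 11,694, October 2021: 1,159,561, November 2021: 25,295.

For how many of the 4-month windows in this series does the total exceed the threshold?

6

January 2021–April 2021: 1,051,556 + 17,495 + 11,056 + 32,089 = 1,112,196 (over)
February 2021–May 2021: 17,495 + 11,056 + 32,089 + 251,475 = 312,115 (under)
March 2021–June 2021: 11,056 + 32,089 + 251,475 + 357,805 = 652,425 (under)
April 2021–July 2021: 32,089 + 251,475 + 357,805 + 111,138 = 752,507 (over)
May 2021–August 2021: 251,475 + 357,805 + 111,138 + 306,925 = 1,027,343 (over)
June 2021–September 2021: 357,805 + 111,138 + 306,925 + 11,694 = 787,562 (over)
July 2021–October 2021: 111,138 + 306,925 + 11,694 + 1,159,561 = 1,589,318 (over)
August 2021–November 2021: 306,925 + 11,694 + 1,159,561 + 25,295 = 1,503,475 (over)
6 windows exceed the threshold.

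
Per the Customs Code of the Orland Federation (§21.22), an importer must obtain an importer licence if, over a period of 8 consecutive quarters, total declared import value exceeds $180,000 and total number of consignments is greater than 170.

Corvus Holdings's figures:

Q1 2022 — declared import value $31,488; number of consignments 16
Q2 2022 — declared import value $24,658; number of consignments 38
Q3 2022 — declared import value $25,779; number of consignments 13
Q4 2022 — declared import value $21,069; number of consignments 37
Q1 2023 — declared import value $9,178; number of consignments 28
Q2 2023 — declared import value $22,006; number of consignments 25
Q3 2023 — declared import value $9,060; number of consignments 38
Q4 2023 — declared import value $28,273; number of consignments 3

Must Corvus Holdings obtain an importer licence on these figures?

No

Total declared import value: $31,488 + $24,658 + $25,779 + $21,069 + $9,178 + $22,006 + $9,060 + $28,273 = $171,511 (≤ $180,000).
Total number of consignments: 16 + 38 + 13 + 37 + 28 + 25 + 38 + 3 = 198 (> 170).
The test is 'and': the rule requires both, and at least one is not exceeded.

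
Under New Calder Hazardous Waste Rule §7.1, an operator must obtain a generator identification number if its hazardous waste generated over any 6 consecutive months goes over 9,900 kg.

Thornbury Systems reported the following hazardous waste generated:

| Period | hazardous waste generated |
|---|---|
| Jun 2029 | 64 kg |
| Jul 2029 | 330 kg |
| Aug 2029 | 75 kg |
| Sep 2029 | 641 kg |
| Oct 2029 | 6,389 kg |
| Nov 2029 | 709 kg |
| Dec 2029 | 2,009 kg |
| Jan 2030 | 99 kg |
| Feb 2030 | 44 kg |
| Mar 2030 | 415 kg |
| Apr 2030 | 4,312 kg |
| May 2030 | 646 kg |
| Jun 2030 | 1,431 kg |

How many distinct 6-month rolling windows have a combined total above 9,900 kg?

2

Jun 2029–Nov 2029: 64 kg + 330 kg + 75 kg + 641 kg + 6,389 kg + 709 kg = 8,208 kg (under)
Jul 2029–Dec 2029: 330 kg + 75 kg + 641 kg + 6,389 kg + 709 kg + 2,009 kg = 10,153 kg (over)
Aug 2029–Jan 2030: 75 kg + 641 kg + 6,389 kg + 709 kg + 2,009 kg + 99 kg = 9,922 kg (over)
Sep 2029–Feb 2030: 641 kg + 6,389 kg + 709 kg + 2,009 kg + 99 kg + 44 kg = 9,891 kg (under)
Oct 2029–Mar 2030: 6,389 kg + 709 kg + 2,009 kg + 99 kg + 44 kg + 415 kg = 9,665 kg (under)
Nov 2029–Apr 2030: 709 kg + 2,009 kg + 99 kg + 44 kg + 415 kg + 4,312 kg = 7,588 kg (under)
Dec 2029–May 2030: 2,009 kg + 99 kg + 44 kg + 415 kg + 4,312 kg + 646 kg = 7,525 kg (under)
Jan 2030–Jun 2030: 99 kg + 44 kg + 415 kg + 4,312 kg + 646 kg + 1,431 kg = 6,947 kg (under)
2 windows exceed the threshold.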